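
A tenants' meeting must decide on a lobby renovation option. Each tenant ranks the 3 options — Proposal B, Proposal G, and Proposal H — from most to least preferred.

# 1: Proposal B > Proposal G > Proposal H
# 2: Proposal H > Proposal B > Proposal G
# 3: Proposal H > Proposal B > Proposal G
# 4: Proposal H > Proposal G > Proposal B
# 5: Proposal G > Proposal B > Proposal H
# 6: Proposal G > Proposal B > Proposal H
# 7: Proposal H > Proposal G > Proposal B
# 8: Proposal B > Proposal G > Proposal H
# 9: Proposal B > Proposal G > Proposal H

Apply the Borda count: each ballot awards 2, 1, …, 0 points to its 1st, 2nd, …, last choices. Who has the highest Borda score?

Borda scores:
  Proposal B: 2 + 1 + 1 + 0 + 1 + 1 + 0 + 2 + 2 = 10
  Proposal G: 1 + 0 + 0 + 1 + 2 + 2 + 1 + 1 + 1 = 9
  Proposal H: 0 + 2 + 2 + 2 + 0 + 0 + 2 + 0 + 0 = 8
Proposal B has the highest total.

Proposal B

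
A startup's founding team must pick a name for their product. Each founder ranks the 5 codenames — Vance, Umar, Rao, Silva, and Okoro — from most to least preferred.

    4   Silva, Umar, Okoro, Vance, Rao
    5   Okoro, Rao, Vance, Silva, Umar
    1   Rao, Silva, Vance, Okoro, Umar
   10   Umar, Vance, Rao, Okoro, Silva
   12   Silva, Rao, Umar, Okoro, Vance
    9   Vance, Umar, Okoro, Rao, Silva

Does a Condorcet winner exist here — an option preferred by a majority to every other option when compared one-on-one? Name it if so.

Head-to-head results (41 voters total):
Vance vs Umar: Umar wins 26–15.
Vance vs Rao: Vance wins 23–18.
Vance vs Silva: Vance wins 24–17.
Vance vs Okoro: Okoro wins 21–20.
Umar vs Rao: Umar wins 23–18.
Umar vs Silva: Silva wins 22–19.
Umar vs Okoro: Umar wins 35–6.
Rao vs Silva: Rao wins 25–16.
Rao vs Okoro: Rao wins 23–18.
Silva vs Okoro: Okoro wins 24–17.
No candidate beats all others: Vance beats Silva beats Umar beats Vance, a majority cycle.

None — there is no Condorcet winner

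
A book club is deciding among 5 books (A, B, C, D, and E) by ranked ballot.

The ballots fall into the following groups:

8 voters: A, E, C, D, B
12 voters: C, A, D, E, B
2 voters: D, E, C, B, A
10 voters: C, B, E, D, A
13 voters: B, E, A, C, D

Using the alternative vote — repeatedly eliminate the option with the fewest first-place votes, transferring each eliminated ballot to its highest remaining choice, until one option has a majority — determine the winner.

Round 1: C 22, B 13, A 8, D 2, E 0. E has the fewest and is eliminated.
Round 2: C 22, B 13, A 8, D 2. D has the fewest and is eliminated.
Round 3: C 24, B 13, A 8. C has a majority.

C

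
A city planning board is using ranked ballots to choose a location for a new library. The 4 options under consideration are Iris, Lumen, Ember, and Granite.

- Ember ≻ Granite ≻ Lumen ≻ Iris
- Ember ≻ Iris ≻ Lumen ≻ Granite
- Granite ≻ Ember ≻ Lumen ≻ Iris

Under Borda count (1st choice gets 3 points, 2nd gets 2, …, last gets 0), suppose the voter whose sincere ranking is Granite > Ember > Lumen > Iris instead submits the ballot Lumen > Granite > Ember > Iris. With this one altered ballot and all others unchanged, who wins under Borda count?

Ember

Borda totals with the altered ballot: Iris 2, Lumen 5, Ember 7, Granite 4.
The winner is unchanged: still Ember.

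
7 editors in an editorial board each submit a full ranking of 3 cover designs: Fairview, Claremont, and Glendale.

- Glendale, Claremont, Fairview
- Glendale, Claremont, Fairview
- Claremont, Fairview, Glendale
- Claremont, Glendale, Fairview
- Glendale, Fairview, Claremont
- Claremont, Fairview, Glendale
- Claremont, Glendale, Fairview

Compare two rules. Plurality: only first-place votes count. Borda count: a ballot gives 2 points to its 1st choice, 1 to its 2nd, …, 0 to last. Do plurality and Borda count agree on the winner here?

Yes

Plurality first-place counts: Fairview 0, Claremont 4, Glendale 3 → Claremont.
Borda totals: Fairview 3, Claremont 10, Glendale 8 → Claremont.
The two rules agree on Claremont.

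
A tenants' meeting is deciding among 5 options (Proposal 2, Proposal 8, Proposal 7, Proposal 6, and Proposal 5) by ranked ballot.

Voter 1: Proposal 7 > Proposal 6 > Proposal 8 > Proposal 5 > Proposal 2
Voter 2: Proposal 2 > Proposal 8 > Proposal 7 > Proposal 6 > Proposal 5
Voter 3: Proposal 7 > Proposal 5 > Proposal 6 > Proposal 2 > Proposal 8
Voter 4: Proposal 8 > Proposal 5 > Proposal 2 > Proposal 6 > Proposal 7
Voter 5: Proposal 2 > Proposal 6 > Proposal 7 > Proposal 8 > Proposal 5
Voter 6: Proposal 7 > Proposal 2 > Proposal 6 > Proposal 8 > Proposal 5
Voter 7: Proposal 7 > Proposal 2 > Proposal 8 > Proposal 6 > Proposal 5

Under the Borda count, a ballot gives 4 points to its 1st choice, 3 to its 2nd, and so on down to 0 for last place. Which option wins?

Borda scores:
  Proposal 2: 0 + 4 + 1 + 2 + 4 + 3 + 3 = 17
  Proposal 8: 2 + 3 + 0 + 4 + 1 + 1 + 2 = 13
  Proposal 7: 4 + 2 + 4 + 0 + 2 + 4 + 4 = 20
  Proposal 6: 3 + 1 + 2 + 1 + 3 + 2 + 1 = 13
  Proposal 5: 1 + 0 + 3 + 3 + 0 + 0 + 0 = 7
Proposal 7 has the highest total.

Proposal 7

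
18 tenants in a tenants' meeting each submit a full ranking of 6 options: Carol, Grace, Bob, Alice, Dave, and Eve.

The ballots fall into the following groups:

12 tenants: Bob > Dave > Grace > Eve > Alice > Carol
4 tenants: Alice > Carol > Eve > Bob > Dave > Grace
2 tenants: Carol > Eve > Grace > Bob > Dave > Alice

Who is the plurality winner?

First-place vote totals:
  Carol: 2
  Grace: 0
  Bob: 12
  Alice: 4
  Dave: 0
  Eve: 0
Bob has the most first-place votes.

Bob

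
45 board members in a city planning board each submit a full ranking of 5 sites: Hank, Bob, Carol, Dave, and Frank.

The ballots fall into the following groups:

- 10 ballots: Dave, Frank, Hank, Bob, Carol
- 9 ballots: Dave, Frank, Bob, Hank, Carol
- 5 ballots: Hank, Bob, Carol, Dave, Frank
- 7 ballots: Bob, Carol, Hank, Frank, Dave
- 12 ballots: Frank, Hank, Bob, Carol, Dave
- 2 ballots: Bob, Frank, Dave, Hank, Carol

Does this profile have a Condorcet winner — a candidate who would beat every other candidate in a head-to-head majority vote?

Head-to-head results (45 voters total):
Hank vs Bob: Hank wins 27–18.
Hank vs Carol: Hank wins 38–7.
Hank vs Dave: Hank wins 24–21.
Hank vs Frank: Frank wins 33–12.
Bob vs Carol: Bob wins 45–0.
Bob vs Dave: Bob wins 26–19.
Bob vs Frank: Frank wins 31–14.
Carol vs Dave: Carol wins 24–21.
Carol vs Frank: Frank wins 33–12.
Dave vs Frank: Dave wins 24–21.
No candidate beats all others: Hank beats Dave beats Frank beats Hank, a majority cycle.

No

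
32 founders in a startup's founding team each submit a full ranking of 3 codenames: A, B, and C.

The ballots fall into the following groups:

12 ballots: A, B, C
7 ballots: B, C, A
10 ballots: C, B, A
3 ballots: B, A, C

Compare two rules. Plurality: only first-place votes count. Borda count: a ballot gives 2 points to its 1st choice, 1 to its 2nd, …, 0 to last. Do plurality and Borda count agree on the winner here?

Plurality first-place counts: A 12, B 10, C 10 → A.
Borda totals: A 27, B 42, C 27 → B.
The two rules disagree: plurality picks A, Borda picks B.

No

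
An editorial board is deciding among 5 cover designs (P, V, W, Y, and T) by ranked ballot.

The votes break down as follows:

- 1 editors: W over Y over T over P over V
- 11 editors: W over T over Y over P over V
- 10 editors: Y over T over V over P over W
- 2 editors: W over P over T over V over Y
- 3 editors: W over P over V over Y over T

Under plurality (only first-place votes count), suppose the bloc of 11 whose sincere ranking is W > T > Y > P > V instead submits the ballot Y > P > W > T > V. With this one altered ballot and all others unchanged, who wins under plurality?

First-place totals with the altered ballot: P 0, V 0, W 6, Y 21, T 0.
The switch changes the winner from W to Y.

Y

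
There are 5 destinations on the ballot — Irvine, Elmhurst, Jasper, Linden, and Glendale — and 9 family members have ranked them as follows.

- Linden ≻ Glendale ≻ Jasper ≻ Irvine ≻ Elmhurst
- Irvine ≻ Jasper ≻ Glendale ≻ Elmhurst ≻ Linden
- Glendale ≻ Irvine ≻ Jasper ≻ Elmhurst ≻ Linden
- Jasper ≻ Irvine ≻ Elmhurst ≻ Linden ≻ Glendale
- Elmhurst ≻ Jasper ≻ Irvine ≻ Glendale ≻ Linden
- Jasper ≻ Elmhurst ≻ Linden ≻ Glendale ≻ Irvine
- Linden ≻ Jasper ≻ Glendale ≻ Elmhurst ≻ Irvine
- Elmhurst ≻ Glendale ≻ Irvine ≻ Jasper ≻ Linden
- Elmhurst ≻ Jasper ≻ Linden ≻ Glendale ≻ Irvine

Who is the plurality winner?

Elmhurst

First-place vote totals:
  Irvine: 1
  Elmhurst: 3
  Jasper: 2
  Linden: 2
  Glendale: 1
Elmhurst has the most first-place votes.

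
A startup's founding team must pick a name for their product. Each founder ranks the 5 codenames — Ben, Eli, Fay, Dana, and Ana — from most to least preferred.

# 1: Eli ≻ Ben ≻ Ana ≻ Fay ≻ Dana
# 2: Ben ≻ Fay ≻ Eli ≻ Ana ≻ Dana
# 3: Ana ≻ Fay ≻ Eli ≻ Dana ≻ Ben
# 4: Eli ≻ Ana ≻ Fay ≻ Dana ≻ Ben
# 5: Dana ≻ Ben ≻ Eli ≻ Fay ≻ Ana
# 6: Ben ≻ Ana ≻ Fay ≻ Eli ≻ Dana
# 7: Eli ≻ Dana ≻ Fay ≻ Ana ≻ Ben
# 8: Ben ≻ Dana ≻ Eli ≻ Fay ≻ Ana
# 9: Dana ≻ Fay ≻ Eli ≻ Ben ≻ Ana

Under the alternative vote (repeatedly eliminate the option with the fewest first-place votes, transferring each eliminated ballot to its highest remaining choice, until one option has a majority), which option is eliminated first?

Round 1: Ben 3, Eli 3, Dana 2, Ana 1, Fay 0. Fay has the fewest and is eliminated.
Round 2: Ben 3, Eli 3, Dana 2, Ana 1. Ana has the fewest and is eliminated.
Round 3: Eli 4, Ben 3, Dana 2. Dana has the fewest and is eliminated.
Round 4: Eli 5, Ben 4. Eli has a majority.

Fay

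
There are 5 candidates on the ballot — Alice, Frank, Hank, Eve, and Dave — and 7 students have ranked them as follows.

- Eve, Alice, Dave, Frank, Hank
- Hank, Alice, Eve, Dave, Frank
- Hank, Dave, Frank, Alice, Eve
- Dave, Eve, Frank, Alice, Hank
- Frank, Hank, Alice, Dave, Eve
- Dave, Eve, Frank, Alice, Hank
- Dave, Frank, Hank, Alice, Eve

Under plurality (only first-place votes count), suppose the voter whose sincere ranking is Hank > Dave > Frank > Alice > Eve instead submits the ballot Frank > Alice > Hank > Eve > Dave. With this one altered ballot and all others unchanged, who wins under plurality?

Dave

First-place totals with the altered ballot: Alice 0, Frank 2, Hank 1, Eve 1, Dave 3.
The winner is unchanged: still Dave.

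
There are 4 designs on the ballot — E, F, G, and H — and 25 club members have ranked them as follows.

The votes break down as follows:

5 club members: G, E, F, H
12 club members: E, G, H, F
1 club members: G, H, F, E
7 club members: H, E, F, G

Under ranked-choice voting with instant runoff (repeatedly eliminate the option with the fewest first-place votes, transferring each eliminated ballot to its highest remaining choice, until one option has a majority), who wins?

E

Round 1: E 12, H 7, G 6, F 0. F has the fewest and is eliminated.
Round 2: E 12, H 7, G 6. G has the fewest and is eliminated.
Round 3: E 17, H 8. E has a majority.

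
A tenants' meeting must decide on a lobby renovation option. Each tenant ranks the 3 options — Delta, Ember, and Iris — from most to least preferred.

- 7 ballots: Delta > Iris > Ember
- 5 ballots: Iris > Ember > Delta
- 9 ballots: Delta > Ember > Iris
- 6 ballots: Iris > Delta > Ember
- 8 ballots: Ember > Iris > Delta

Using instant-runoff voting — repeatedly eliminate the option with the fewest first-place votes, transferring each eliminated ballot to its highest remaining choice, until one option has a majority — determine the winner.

Iris

Round 1: Delta 16, Iris 11, Ember 8. Ember has the fewest and is eliminated.
Round 2: Iris 19, Delta 16. Iris has a majority.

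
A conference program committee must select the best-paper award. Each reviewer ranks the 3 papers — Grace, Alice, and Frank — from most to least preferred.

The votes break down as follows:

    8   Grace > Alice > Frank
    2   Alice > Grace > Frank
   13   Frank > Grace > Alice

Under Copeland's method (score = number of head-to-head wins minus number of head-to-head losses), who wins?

Frank

Pairwise results:
  Grace vs Alice: Grace wins 21–2.
  Grace vs Frank: Frank wins 13–10.
  Alice vs Frank: Frank wins 13–10.
Copeland scores (wins − losses):
  Grace: 1 − 1 = 0
  Alice: 0 − 2 = -2
  Frank: 2 − 0 = 2
Frank has the best Copeland score.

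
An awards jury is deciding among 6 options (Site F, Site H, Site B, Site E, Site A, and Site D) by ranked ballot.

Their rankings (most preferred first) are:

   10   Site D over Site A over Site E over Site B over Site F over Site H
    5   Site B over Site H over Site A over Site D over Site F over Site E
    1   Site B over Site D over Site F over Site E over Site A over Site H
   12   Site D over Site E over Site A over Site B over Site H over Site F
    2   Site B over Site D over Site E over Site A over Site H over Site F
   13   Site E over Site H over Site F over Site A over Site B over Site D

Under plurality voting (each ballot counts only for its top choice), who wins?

First-place vote totals:
  Site F: 0
  Site H: 0
  Site B: 8
  Site E: 13
  Site A: 0
  Site D: 22
Site D has the most first-place votes.

Site D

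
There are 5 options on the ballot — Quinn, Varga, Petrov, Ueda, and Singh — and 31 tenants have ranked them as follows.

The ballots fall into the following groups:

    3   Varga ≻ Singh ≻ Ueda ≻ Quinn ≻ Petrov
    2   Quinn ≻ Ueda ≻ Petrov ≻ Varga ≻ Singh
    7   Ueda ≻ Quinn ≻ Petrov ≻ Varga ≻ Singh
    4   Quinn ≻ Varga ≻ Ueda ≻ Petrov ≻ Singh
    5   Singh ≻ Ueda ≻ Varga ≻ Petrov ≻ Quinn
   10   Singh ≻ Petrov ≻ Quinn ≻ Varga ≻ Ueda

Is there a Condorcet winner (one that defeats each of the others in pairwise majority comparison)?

Head-to-head results (31 voters total):
Quinn vs Varga: Quinn wins 23–8.
Quinn vs Petrov: Quinn wins 16–15.
Quinn vs Ueda: Quinn wins 16–15.
Quinn vs Singh: Singh wins 18–13.
Varga vs Petrov: Petrov wins 19–12.
Varga vs Ueda: Varga wins 17–14.
Varga vs Singh: Varga wins 16–15.
Petrov vs Ueda: Ueda wins 21–10.
Petrov vs Singh: Singh wins 18–13.
Ueda vs Singh: Singh wins 18–13.
No candidate beats all others: Quinn beats Varga beats Singh beats Quinn, a majority cycle.

No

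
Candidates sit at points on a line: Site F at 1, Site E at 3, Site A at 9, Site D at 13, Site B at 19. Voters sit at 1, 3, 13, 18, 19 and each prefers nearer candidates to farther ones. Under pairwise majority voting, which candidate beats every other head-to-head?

Site D

With single-peaked preferences on a line, the Condorcet winner is the candidate closest to the median voter.
The median voter (position 13) is closest to Site D at 13.
Check: Site D vs Site F — voters closer to Site D: 3 of 5.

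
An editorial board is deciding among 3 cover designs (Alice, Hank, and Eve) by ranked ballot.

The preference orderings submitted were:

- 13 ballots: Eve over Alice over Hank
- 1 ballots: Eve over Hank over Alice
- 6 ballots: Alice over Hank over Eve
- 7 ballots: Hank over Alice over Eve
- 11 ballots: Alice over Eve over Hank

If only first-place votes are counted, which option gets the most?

Alice

First-place vote totals:
  Alice: 17
  Hank: 7
  Eve: 14
Alice has the most first-place votes.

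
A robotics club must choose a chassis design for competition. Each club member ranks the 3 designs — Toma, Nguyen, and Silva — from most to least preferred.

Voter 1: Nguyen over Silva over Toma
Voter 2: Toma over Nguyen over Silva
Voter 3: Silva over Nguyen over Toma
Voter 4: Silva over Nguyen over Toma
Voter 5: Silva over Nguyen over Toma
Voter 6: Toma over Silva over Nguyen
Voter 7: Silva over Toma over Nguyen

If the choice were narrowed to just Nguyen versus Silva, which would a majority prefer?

Silva

Ballots ranking Nguyen above Silva: 2.
Ballots ranking Silva above Nguyen: 5.
Silva wins the head-to-head, 5–2.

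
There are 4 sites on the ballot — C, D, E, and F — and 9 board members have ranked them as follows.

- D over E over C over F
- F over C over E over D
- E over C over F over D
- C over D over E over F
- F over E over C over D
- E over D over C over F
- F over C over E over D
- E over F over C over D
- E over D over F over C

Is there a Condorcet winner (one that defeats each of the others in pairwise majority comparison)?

Yes

Head-to-head results (9 voters total):
C vs D: C wins 6–3.
C vs E: E wins 6–3.
C vs F: F wins 5–4.
D vs E: E wins 7–2.
D vs F: F wins 5–4.
E vs F: E wins 6–3.
E beats each rival — C (6–3), D (7–2), F (6–3) — so E is the Condorcet winner.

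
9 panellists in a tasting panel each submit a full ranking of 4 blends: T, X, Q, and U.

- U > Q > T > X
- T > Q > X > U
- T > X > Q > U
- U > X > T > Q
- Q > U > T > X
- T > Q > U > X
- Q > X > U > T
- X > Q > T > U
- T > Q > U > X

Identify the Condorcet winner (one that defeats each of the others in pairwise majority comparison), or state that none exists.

T

Head-to-head results (9 voters total):
T vs X: T wins 6–3.
T vs Q: T wins 5–4.
T vs U: T wins 5–4.
X vs Q: Q wins 6–3.
X vs U: U wins 5–4.
Q vs U: Q wins 7–2.
T beats each rival — X (6–3), Q (5–4), U (5–4) — so T is the Condorcet winner.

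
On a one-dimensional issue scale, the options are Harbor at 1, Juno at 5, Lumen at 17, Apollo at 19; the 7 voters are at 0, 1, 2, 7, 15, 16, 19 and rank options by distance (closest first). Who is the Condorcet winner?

With single-peaked preferences on a line, the Condorcet winner is the candidate closest to the median voter.
The median voter (position 7) is closest to Juno at 5.
Check: Juno vs Harbor — voters closer to Juno: 4 of 7.

Juno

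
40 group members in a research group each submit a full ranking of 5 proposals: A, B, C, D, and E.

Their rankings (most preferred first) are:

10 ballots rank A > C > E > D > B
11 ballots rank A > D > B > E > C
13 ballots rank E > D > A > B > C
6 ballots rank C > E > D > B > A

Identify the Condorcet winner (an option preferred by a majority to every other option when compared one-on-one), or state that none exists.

Head-to-head results (40 voters total):
A vs B: A wins 34–6.
A vs C: A wins 34–6.
A vs D: A wins 21–19.
A vs E: A wins 21–19.
B vs C: B wins 24–16.
B vs D: D wins 40–0.
B vs E: E wins 29–11.
C vs D: D wins 24–16.
C vs E: E wins 24–16.
D vs E: E wins 29–11.
A beats each rival — B (34–6), C (34–6), D (21–19), E (21–19) — so A is the Condorcet winner.

A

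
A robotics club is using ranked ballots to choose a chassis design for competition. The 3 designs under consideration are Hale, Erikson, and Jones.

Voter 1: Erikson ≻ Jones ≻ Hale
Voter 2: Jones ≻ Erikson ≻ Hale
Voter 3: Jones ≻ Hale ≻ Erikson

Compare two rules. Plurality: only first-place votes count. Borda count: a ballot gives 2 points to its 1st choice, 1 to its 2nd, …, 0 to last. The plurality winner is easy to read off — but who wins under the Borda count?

Jones

Plurality first-place counts: Hale 0, Erikson 1, Jones 2 → Jones.
Borda totals: Hale 1, Erikson 3, Jones 5 → Jones.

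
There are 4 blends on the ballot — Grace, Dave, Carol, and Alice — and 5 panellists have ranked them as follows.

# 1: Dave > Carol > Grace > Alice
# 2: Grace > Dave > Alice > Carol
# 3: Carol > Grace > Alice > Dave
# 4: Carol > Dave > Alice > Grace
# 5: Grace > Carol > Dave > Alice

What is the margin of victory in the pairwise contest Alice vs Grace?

Ballots ranking Alice above Grace: 1.
Ballots ranking Grace above Alice: 4.
Grace wins 4–1, a margin of 3.

3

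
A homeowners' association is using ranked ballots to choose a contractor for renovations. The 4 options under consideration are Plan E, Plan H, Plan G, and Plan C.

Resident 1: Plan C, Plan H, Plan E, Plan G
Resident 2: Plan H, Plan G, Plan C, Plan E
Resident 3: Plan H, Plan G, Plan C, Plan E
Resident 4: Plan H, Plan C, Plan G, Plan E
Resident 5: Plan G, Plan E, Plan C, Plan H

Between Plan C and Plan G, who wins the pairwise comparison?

Plan G

Ballots ranking Plan C above Plan G: 2.
Ballots ranking Plan G above Plan C: 3.
Plan G wins the head-to-head, 3–2.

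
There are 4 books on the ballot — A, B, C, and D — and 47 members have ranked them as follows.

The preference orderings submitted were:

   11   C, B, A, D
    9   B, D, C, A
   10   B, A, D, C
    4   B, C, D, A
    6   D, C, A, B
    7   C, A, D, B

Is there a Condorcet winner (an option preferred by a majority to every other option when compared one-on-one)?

No

Head-to-head results (47 voters total):
A vs B: B wins 34–13.
A vs C: C wins 37–10.
A vs D: A wins 28–19.
B vs C: C wins 24–23.
B vs D: B wins 34–13.
C vs D: D wins 25–22.
No candidate beats all others: A beats D beats C beats A, a majority cycle.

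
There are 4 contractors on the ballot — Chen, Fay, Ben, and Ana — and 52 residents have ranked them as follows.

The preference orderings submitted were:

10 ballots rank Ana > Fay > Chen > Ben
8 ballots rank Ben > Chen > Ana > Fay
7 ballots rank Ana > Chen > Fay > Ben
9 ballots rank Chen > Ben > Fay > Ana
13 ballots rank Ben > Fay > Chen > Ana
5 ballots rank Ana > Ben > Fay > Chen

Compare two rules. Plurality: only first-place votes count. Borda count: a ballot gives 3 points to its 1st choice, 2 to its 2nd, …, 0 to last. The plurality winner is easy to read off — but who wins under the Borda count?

Ben

Plurality first-place counts: Chen 9, Fay 0, Ben 21, Ana 22 → Ana.
Borda totals: Chen 80, Fay 67, Ben 91, Ana 74 → Ben.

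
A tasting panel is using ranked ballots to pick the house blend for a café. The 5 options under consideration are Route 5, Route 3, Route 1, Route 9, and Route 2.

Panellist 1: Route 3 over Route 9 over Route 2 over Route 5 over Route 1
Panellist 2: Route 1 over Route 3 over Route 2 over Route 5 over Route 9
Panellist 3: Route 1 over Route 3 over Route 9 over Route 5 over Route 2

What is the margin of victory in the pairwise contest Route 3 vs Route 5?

Ballots ranking Route 3 above Route 5: 3.
Ballots ranking Route 5 above Route 3: 0.
Route 3 wins 3–0, a margin of 3.

3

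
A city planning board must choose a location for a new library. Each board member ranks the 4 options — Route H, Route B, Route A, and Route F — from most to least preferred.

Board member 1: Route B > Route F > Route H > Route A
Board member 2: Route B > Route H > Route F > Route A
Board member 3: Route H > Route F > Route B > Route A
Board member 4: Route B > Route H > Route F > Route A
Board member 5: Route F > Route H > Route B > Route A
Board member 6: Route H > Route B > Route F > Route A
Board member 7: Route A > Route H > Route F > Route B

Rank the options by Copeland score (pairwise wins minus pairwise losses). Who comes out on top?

Pairwise results:
  Route H vs Route B: Route H wins 4–3.
  Route H vs Route A: Route H wins 6–1.
  Route H vs Route F: Route H wins 5–2.
  Route B vs Route A: Route B wins 6–1.
  Route B vs Route F: Route B wins 4–3.
  Route A vs Route F: Route F wins 6–1.
Copeland scores (wins − losses):
  Route H: 3 − 0 = 3
  Route B: 2 − 1 = 1
  Route A: 0 − 3 = -3
  Route F: 1 − 2 = -1
Route H has the best Copeland score.

Route H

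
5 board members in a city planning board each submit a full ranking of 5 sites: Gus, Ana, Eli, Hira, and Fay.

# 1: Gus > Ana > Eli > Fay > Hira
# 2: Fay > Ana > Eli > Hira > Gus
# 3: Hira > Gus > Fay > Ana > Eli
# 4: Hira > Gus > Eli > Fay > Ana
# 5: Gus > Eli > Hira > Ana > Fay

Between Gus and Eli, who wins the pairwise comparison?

Ballots ranking Gus above Eli: 4.
Ballots ranking Eli above Gus: 1.
Gus wins the head-to-head, 4–1.

Gus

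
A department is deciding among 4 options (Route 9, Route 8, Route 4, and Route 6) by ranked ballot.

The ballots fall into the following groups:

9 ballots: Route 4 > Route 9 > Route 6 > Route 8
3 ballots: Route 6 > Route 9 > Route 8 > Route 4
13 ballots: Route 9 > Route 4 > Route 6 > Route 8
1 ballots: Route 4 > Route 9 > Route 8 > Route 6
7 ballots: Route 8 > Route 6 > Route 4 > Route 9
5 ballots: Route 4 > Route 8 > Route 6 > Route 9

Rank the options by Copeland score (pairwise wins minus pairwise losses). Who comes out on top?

Pairwise results:
  Route 9 vs Route 8: Route 9 wins 26–12.
  Route 9 vs Route 4: Route 4 wins 22–16.
  Route 9 vs Route 6: Route 9 wins 23–15.
  Route 8 vs Route 4: Route 4 wins 28–10.
  Route 8 vs Route 6: Route 6 wins 25–13.
  Route 4 vs Route 6: Route 4 wins 28–10.
Copeland scores (wins − losses):
  Route 9: 2 − 1 = 1
  Route 8: 0 − 3 = -3
  Route 4: 3 − 0 = 3
  Route 6: 1 − 2 = -1
Route 4 has the best Copeland score.

Route 4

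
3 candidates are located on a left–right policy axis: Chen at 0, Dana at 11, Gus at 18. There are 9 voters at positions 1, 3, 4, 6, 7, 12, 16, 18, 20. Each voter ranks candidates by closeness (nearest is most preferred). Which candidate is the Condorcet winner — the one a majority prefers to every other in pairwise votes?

With single-peaked preferences on a line, the Condorcet winner is the candidate closest to the median voter.
The median voter (position 7) is closest to Dana at 11.
Check: Dana vs Chen — voters closer to Dana: 6 of 9.

Dana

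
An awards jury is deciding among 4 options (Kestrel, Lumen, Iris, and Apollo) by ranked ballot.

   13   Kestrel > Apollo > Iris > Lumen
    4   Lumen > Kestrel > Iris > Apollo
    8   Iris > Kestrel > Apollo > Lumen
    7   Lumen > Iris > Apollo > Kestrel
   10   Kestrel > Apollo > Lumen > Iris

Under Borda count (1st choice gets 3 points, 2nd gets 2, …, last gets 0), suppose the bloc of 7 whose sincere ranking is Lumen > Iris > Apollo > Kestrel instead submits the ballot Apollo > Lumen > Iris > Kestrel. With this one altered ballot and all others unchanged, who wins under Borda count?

Kestrel

Borda totals with the altered ballot: Kestrel 93, Lumen 36, Iris 48, Apollo 75.
The winner is unchanged: still Kestrel.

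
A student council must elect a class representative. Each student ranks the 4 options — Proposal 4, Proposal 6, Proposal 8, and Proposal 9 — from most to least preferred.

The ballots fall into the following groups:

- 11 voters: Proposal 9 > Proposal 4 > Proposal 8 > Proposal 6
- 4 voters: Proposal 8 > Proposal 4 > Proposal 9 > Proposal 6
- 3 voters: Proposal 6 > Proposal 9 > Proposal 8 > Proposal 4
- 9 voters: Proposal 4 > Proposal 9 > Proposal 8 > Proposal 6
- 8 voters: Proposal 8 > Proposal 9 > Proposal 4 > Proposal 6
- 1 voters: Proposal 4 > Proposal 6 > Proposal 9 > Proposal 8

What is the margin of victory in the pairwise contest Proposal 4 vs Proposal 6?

Ballots ranking Proposal 4 above Proposal 6: 11+4+9+8+1 = 33.
Ballots ranking Proposal 6 above Proposal 4: 3.
Proposal 4 wins 33–3, a margin of 30.

30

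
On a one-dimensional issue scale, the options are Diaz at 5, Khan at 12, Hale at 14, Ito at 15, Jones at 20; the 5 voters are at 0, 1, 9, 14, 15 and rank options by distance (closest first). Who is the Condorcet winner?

With single-peaked preferences on a line, the Condorcet winner is the candidate closest to the median voter.
The median voter (position 9) is closest to Khan at 12.
Check: Khan vs Ito — voters closer to Khan: 3 of 5.

Khan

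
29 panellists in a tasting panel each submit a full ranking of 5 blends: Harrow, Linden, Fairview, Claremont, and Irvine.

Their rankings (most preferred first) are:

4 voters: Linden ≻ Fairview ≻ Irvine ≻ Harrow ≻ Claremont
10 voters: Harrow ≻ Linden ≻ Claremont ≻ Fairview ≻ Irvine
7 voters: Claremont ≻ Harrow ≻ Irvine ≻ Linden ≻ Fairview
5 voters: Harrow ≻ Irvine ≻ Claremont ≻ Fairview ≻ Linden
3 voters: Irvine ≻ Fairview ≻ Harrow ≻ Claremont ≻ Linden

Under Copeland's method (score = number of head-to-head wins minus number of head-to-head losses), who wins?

Pairwise results:
  Harrow vs Linden: Harrow wins 25–4.
  Harrow vs Fairview: Harrow wins 22–7.
  Harrow vs Claremont: Harrow wins 22–7.
  Harrow vs Irvine: Harrow wins 22–7.
  Linden vs Fairview: Linden wins 21–8.
  Linden vs Claremont: Claremont wins 15–14.
  Linden vs Irvine: Irvine wins 15–14.
  Fairview vs Claremont: Claremont wins 22–7.
  Fairview vs Irvine: Irvine wins 15–14.
  Claremont vs Irvine: Claremont wins 17–12.
Copeland scores (wins − losses):
  Harrow: 4 − 0 = 4
  Linden: 1 − 3 = -2
  Fairview: 0 − 4 = -4
  Claremont: 3 − 1 = 2
  Irvine: 2 − 2 = 0
Harrow has the best Copeland score.

Harrow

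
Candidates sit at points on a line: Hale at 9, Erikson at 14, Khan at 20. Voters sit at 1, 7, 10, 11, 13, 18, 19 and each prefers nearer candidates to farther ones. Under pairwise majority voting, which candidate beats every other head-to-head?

Hale

With single-peaked preferences on a line, the Condorcet winner is the candidate closest to the median voter.
The median voter (position 11) is closest to Hale at 9.
Check: Hale vs Erikson — voters closer to Hale: 4 of 7.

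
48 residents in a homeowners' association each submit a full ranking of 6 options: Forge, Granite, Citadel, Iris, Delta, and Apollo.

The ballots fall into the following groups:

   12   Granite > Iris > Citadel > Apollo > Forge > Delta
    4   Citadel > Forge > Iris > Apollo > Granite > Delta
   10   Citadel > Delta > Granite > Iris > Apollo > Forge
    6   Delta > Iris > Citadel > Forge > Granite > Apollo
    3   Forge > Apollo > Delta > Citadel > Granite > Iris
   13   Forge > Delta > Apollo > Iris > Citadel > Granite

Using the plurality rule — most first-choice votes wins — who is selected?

Forge

First-place vote totals:
  Forge: 16
  Granite: 12
  Citadel: 14
  Iris: 0
  Delta: 6
  Apollo: 0
Forge has the most first-place votes.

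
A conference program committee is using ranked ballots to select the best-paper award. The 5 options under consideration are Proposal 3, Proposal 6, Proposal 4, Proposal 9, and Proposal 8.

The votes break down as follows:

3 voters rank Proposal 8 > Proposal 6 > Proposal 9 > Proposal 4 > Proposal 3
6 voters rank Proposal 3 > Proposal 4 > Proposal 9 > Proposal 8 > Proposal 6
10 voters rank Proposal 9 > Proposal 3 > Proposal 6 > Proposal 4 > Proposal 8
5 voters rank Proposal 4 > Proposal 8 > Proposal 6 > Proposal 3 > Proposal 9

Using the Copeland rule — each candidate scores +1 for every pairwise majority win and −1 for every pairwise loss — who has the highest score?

Pairwise results:
  Proposal 3 vs Proposal 6: Proposal 3 wins 16–8.
  Proposal 3 vs Proposal 4: Proposal 3 wins 16–8.
  Proposal 3 vs Proposal 9: Proposal 9 wins 13–11.
  Proposal 3 vs Proposal 8: Proposal 3 wins 16–8.
  Proposal 6 vs Proposal 4: Proposal 6 wins 13–11.
  Proposal 6 vs Proposal 9: Proposal 9 wins 16–8.
  Proposal 6 vs Proposal 8: Proposal 8 wins 14–10.
  Proposal 4 vs Proposal 9: Proposal 9 wins 13–11.
  Proposal 4 vs Proposal 8: Proposal 4 wins 21–3.
  Proposal 9 vs Proposal 8: Proposal 9 wins 16–8.
Copeland scores (wins − losses):
  Proposal 3: 3 − 1 = 2
  Proposal 6: 1 − 3 = -2
  Proposal 4: 1 − 3 = -2
  Proposal 9: 4 − 0 = 4
  Proposal 8: 1 − 3 = -2
Proposal 9 has the best Copeland score.

Proposal 9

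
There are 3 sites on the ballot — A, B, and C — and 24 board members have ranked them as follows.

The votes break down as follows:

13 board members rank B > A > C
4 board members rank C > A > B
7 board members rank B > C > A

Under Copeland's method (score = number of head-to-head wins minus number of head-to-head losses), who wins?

B

Pairwise results:
  A vs B: B wins 20–4.
  A vs C: A wins 13–11.
  B vs C: B wins 20–4.
Copeland scores (wins − losses):
  A: 1 − 1 = 0
  B: 2 − 0 = 2
  C: 0 − 2 = -2
B has the best Copeland score.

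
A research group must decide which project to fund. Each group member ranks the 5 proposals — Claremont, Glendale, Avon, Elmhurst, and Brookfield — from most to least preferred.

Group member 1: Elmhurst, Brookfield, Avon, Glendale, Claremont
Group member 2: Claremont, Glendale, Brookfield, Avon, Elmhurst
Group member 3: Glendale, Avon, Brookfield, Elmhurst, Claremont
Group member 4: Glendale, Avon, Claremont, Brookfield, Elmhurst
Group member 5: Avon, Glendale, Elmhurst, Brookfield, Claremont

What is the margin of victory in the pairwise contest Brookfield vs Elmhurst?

1

Ballots ranking Brookfield above Elmhurst: 3.
Ballots ranking Elmhurst above Brookfield: 2.
Brookfield wins 3–2, a margin of 1.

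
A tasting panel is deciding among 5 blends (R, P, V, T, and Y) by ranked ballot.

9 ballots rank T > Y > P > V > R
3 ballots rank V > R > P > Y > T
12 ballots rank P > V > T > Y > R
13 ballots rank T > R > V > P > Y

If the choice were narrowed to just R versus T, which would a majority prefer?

T

Ballots ranking R above T: 3.
Ballots ranking T above R: 9+12+13 = 34.
T wins the head-to-head, 34–3.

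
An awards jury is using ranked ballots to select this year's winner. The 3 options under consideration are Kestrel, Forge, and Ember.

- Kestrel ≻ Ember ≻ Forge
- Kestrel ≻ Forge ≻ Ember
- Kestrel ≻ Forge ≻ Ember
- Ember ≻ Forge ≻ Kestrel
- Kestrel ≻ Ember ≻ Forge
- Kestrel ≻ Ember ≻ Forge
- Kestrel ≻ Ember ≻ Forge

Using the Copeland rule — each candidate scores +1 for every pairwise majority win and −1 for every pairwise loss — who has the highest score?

Pairwise results:
  Kestrel vs Forge: Kestrel wins 6–1.
  Kestrel vs Ember: Kestrel wins 6–1.
  Forge vs Ember: Ember wins 5–2.
Copeland scores (wins − losses):
  Kestrel: 2 − 0 = 2
  Forge: 0 − 2 = -2
  Ember: 1 − 1 = 0
Kestrel has the best Copeland score.

Kestrel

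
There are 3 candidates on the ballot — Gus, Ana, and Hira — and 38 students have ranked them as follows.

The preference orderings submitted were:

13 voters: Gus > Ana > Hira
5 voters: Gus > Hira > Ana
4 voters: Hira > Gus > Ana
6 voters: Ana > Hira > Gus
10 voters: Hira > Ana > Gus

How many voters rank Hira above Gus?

Ballots ranking Hira above Gus: 4+6+10 = 20.
Ballots ranking Gus above Hira: 13+5 = 18.
So 20 of 38 voters prefer Hira to Gus.

20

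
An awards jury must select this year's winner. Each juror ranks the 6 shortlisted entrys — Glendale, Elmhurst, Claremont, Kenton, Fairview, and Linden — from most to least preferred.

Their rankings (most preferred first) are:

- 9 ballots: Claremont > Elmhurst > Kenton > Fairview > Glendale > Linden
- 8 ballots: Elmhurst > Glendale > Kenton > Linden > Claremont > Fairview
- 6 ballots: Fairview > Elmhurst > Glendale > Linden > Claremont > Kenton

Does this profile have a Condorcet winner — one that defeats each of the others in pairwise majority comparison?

Yes

Head-to-head results (23 voters total):
Glendale vs Elmhurst: Elmhurst wins 23–0.
Glendale vs Claremont: Glendale wins 14–9.
Glendale vs Kenton: Glendale wins 14–9.
Glendale vs Fairview: Fairview wins 15–8.
Glendale vs Linden: Glendale wins 23–0.
Elmhurst vs Claremont: Elmhurst wins 14–9.
Elmhurst vs Kenton: Elmhurst wins 23–0.
Elmhurst vs Fairview: Elmhurst wins 17–6.
Elmhurst vs Linden: Elmhurst wins 23–0.
Claremont vs Kenton: Claremont wins 15–8.
Claremont vs Fairview: Claremont wins 17–6.
Claremont vs Linden: Linden wins 14–9.
Kenton vs Fairview: Kenton wins 17–6.
Kenton vs Linden: Kenton wins 17–6.
Fairview vs Linden: Fairview wins 15–8.
Elmhurst beats each rival — Glendale (23–0), Claremont (14–9), Kenton (23–0), Fairview (17–6), Linden (23–0) — so Elmhurst is the Condorcet winner.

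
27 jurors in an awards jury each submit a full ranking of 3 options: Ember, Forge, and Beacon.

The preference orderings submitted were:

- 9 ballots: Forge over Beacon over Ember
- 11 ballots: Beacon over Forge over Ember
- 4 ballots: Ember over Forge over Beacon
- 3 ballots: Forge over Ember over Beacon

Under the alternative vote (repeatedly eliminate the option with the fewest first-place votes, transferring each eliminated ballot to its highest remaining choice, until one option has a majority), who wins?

Forge

Round 1: Forge 12, Beacon 11, Ember 4. Ember has the fewest and is eliminated.
Round 2: Forge 16, Beacon 11. Forge has a majority.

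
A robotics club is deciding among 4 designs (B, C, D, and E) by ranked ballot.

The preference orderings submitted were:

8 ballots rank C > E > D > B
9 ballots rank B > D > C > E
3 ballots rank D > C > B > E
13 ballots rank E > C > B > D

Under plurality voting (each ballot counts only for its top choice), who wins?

E

First-place vote totals:
  B: 9
  C: 8
  D: 3
  E: 13
E has the most first-place votes.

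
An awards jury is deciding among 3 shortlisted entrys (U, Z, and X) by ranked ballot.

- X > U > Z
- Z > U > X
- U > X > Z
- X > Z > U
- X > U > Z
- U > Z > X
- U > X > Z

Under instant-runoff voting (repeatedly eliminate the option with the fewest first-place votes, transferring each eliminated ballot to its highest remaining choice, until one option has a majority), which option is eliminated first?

Z

Round 1: U 3, X 3, Z 1. Z has the fewest and is eliminated.
Round 2: U 4, X 3. U has a majority.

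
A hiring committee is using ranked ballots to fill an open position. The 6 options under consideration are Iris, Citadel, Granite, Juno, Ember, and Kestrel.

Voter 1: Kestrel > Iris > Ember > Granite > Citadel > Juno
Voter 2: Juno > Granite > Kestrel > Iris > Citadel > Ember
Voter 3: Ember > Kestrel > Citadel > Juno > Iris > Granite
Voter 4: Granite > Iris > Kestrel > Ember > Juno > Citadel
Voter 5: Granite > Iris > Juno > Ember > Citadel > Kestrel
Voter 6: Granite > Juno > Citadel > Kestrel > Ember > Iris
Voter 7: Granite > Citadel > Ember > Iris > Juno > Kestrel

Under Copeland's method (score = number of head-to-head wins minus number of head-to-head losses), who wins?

Pairwise results:
  Iris vs Citadel: Iris wins 4–3.
  Iris vs Granite: Granite wins 5–2.
  Iris vs Juno: Iris wins 4–3.
  Iris vs Ember: Iris wins 4–3.
  Iris vs Kestrel: Kestrel wins 4–3.
  Citadel vs Granite: Granite wins 6–1.
  Citadel vs Juno: Juno wins 4–3.
  Citadel vs Ember: Ember wins 4–3.
  Citadel vs Kestrel: Kestrel wins 4–3.
  Granite vs Juno: Granite wins 5–2.
  Granite vs Ember: Granite wins 5–2.
  Granite vs Kestrel: Granite wins 5–2.
  Juno vs Ember: Ember wins 4–3.
  Juno vs Kestrel: Juno wins 4–3.
  Ember vs Kestrel: Kestrel wins 4–3.
Copeland scores (wins − losses):
  Iris: 3 − 2 = 1
  Citadel: 0 − 5 = -5
  Granite: 5 − 0 = 5
  Juno: 2 − 3 = -1
  Ember: 2 − 3 = -1
  Kestrel: 3 − 2 = 1
Granite has the best Copeland score.

Granite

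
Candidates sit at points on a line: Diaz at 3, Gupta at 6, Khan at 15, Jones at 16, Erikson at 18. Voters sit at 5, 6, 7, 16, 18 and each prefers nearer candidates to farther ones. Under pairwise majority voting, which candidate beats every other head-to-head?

With single-peaked preferences on a line, the Condorcet winner is the candidate closest to the median voter.
The median voter (position 7) is closest to Gupta at 6.
Check: Gupta vs Jones — voters closer to Gupta: 3 of 5.

Gupta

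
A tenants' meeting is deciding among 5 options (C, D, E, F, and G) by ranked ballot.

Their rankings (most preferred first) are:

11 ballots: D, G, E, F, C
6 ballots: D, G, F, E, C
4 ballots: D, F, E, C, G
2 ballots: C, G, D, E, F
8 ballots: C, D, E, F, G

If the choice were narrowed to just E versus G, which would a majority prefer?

Ballots ranking E above G: 4+8 = 12.
Ballots ranking G above E: 11+6+2 = 19.
G wins the head-to-head, 19–12.

G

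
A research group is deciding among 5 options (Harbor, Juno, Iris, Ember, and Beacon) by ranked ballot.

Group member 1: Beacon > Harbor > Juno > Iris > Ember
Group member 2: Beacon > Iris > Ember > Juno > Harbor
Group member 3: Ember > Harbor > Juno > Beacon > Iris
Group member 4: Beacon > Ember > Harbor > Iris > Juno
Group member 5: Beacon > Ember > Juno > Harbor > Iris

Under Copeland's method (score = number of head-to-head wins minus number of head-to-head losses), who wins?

Beacon

Pairwise results:
  Harbor vs Juno: Harbor wins 3–2.
  Harbor vs Iris: Harbor wins 4–1.
  Harbor vs Ember: Ember wins 4–1.
  Harbor vs Beacon: Beacon wins 4–1.
  Juno vs Iris: Juno wins 3–2.
  Juno vs Ember: Ember wins 4–1.
  Juno vs Beacon: Beacon wins 4–1.
  Iris vs Ember: Ember wins 3–2.
  Iris vs Beacon: Beacon wins 5–0.
  Ember vs Beacon: Beacon wins 4–1.
Copeland scores (wins − losses):
  Harbor: 2 − 2 = 0
  Juno: 1 − 3 = -2
  Iris: 0 − 4 = -4
  Ember: 3 − 1 = 2
  Beacon: 4 − 0 = 4
Beacon has the best Copeland score.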